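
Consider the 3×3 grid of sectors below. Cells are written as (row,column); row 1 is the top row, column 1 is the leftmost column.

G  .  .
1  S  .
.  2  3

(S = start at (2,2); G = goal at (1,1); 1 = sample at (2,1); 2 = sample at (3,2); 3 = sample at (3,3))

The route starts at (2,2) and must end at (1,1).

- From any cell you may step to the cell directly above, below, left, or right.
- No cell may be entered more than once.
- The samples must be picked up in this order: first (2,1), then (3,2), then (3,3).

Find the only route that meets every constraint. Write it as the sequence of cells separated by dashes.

The waypoints must appear in the order (2,1), (3,2), (3,3), with no cell reused.
Route from (2,2): left to (2,1), down to (3,1), 2× right (reaching (3,3)), 2× up (reaching (1,3)), 2× left (reaching (1,1)) — 8 moves in all.
Check: order respected (1 at step 1, 2 at step 3, 3 at step 4).

(2,2) - (2,1) - (3,1) - (3,2) - (3,3) - (2,3) - (1,3) - (1,2) - (1,1)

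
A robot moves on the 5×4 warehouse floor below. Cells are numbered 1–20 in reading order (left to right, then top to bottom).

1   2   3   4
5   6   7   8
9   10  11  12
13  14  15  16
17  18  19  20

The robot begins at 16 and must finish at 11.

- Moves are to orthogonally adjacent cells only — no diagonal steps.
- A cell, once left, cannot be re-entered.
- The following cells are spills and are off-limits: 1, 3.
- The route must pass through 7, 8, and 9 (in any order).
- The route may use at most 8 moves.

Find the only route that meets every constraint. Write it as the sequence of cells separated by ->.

16 -> 12 -> 8 -> 7 -> 6 -> 5 -> 9 -> 10 -> 11

The 8-move cap with required stops at 7, 8, 9 leaves no slack for detours.
Route from 16: 2× up (reaching 8), 3× left (reaching 5), down to 9, 2× right (reaching 11) — 8 moves in all.
Check: all required cells visited; 8 ≤ 8 moves.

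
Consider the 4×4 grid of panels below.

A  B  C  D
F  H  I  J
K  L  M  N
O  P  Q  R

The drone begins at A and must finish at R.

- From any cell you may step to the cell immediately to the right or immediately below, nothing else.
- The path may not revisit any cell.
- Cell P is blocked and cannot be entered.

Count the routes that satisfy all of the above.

A right/down-only route from A to R makes exactly 3 down-moves and 3 right-moves in some order.
With no other constraints that would be C(6,3) = 20 routes.
Subtract routes through each blocked cell (inclusion–exclusion for overlaps): − through P: 4 → 16.
That gives 16 routes.

16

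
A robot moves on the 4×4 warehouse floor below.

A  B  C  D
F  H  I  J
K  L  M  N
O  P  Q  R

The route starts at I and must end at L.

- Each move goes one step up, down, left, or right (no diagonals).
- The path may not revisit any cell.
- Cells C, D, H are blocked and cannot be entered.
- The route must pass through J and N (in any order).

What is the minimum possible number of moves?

4

Any route passes through J and N in some order between I and L. Summing Manhattan distances along each leg and taking the cheapest ordering (I → J → N → L) gives a lower bound of 1 + 1 + 2 = 4 moves.
A route of 4 moves achieves this: I → J → N → M → L.
Since 4 matches the lower bound, it is optimal.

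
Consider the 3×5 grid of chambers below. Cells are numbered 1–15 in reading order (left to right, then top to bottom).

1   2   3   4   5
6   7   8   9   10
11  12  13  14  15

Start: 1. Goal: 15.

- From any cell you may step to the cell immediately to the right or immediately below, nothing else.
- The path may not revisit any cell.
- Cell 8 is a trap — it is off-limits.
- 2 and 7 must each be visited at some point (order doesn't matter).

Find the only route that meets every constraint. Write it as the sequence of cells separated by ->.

Moves only go right or down, so the column and row indices never decrease.
Route from 1: right to 2, 2× down (reaching 12), 3× right (reaching 15) — 6 moves in all.
Check: all required cells visited.

1 -> 2 -> 7 -> 12 -> 13 -> 14 -> 15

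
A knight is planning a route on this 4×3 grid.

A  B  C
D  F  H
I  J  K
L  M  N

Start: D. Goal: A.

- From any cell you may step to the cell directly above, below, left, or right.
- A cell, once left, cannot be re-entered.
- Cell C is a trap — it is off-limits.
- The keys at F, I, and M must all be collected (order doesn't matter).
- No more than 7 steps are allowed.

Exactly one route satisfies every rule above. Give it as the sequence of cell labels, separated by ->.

The budget equals the shortest possible length, so every move has to be on a shortest route through the required cells.
Route from D: 2× down (reaching L), right to M, 3× up (reaching B), left to A — 7 moves in all.
Check: all required cells visited; 7 ≤ 7 moves.

D -> I -> L -> M -> J -> F -> B -> A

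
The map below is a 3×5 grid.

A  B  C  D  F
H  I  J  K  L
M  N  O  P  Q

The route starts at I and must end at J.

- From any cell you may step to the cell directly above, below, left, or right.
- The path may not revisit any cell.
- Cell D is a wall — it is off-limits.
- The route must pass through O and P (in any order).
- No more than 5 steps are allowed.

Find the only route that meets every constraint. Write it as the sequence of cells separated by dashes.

I - N - O - P - K - J

The budget equals the shortest possible length, so every move has to be on a shortest route through the required cells.
Route from I: down to N, 2× right (reaching P), up to K, left to J — 5 moves in all.
Check: all required cells visited; 5 ≤ 5 moves.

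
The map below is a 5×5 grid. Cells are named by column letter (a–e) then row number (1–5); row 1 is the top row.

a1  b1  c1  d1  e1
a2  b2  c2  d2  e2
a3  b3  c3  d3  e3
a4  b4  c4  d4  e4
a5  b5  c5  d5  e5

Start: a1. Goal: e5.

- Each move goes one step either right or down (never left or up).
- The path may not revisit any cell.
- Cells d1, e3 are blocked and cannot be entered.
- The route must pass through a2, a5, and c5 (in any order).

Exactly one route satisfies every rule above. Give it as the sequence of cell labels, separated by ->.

a1 -> a2 -> a3 -> a4 -> a5 -> b5 -> c5 -> d5 -> e5

Moves only go right or down, so the column and row indices never decrease.
Route from a1: 4× down (reaching a5), 4× right (reaching e5) — 8 moves in all.
Check: all required cells visited.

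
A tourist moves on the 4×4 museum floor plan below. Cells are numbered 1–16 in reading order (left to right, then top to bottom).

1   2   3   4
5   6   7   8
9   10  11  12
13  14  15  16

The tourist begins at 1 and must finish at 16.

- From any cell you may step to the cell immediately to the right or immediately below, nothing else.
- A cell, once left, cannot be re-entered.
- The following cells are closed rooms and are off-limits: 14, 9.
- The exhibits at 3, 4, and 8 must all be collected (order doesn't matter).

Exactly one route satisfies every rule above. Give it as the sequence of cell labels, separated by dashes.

Moves only go right or down, so the column and row indices never decrease.
Route from 1: right 3 to 4, down 3 to 16 — 6 moves in all.
Check: all required cells visited.

1 - 2 - 3 - 4 - 8 - 12 - 16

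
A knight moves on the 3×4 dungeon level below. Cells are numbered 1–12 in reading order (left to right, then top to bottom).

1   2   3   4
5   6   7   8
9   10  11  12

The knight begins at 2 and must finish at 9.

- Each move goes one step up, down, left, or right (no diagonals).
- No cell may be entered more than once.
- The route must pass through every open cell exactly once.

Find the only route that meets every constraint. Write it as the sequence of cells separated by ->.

2 -> 1 -> 5 -> 6 -> 7 -> 3 -> 4 -> 8 -> 12 -> 11 -> 10 -> 9

Need to visit all 12 open cells exactly once, starting at 2 and ending at 9.
Route from 2: left to 1, down to 5, 2× right (reaching 7), up to 3, right to 4, 2× down (reaching 12), 3× left (reaching 9) — 11 moves in all.
Check: all 12 open cells covered.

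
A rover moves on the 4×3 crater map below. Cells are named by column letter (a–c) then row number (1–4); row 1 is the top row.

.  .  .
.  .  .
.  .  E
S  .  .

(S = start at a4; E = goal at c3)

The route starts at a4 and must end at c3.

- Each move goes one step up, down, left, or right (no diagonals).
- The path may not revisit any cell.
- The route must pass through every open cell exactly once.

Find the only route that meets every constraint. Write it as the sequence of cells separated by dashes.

Need to visit all 12 open cells exactly once, starting at a4 and ending at c3.
Cell c1 has only two open neighbours (c2 and b1), so the path must pass straight through it: one of those is the cell it's entered from and the other is where it exits.
Route from a4: 3× up (reaching a1), 2× right (reaching c1), down to c2, left to b2, 2× down (reaching b4), right to c4, up to c3 — 11 moves in all.
Check: all 12 open cells covered.

a4 - a3 - a2 - a1 - b1 - c1 - c2 - b2 - b3 - b4 - c4 - c3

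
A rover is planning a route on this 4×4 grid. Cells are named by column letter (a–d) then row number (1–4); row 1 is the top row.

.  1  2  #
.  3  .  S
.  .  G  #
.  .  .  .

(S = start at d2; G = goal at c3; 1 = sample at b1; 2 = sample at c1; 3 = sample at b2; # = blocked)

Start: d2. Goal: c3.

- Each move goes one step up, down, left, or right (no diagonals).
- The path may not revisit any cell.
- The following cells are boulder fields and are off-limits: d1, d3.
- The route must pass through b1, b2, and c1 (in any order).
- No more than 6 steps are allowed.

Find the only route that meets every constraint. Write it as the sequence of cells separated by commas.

The 6-move cap with required stops at b1, b2, c1 leaves no slack for detours.
Route from d2: left 1 to c2, up 1 to c1, left 1 to b1, down 2 to b3, right 1 to c3 — 6 moves in all.
Check: all required cells visited; 6 ≤ 6 moves.

d2, c2, c1, b1, b2, b3, c3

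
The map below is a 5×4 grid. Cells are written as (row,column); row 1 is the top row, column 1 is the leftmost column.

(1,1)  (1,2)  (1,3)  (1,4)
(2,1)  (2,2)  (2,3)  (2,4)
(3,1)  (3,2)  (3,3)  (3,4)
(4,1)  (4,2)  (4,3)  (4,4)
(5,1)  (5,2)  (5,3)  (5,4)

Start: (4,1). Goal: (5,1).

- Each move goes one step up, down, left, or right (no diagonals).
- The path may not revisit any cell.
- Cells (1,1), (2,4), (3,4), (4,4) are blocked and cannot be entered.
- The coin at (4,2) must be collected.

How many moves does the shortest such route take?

Any route passes through (4,2) somewhere between (4,1) and (5,1). Summing Manhattan distances along the two legs ((4,1) → (4,2) → (5,1)) gives a lower bound of 1 + 2 = 3 moves.
A route of 3 moves achieves this: (4,1) → (4,2) → (5,2) → (5,1).
Since 3 matches the lower bound, it is optimal.

3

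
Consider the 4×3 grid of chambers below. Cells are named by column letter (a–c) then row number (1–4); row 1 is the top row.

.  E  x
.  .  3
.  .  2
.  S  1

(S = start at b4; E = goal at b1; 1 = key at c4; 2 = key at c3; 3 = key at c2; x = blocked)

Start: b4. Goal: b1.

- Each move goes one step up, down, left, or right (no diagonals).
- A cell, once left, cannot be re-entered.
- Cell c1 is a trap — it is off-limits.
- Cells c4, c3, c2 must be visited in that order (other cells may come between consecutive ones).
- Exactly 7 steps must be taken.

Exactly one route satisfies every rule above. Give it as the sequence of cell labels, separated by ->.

The waypoints must appear in the order c4, c3, c2, with no cell reused.
Route from b4: right 1 to c4, up 2 to c2, left 2 to a2, up 1 to a1, right 1 to b1 — 7 moves in all.
Check: order respected (1 at step 1, 2 at step 2, 3 at step 3); 7 moves as required.

b4 -> c4 -> c3 -> c2 -> b2 -> a2 -> a1 -> b1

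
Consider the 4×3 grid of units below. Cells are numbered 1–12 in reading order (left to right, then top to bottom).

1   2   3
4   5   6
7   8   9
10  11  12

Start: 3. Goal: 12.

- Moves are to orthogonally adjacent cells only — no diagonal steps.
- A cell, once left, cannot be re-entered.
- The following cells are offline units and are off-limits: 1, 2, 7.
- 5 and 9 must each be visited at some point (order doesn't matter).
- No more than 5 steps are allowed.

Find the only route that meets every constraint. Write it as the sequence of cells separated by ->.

3 -> 6 -> 5 -> 8 -> 9 -> 12

The budget equals the shortest possible length, so every move has to be on a shortest route through the required cells.
Route from 3: down 1 to 6, left 1 to 5, down 1 to 8, right 1 to 9, down 1 to 12 — 5 moves in all.
Check: all required cells visited; 5 ≤ 5 moves.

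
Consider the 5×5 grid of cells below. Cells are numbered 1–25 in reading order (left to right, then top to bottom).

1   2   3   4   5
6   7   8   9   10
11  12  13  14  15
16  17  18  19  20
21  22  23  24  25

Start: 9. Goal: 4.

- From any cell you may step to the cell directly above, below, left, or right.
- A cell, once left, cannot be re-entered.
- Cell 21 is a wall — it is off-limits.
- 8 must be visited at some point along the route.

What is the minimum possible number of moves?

3

Any route passes through 8 somewhere between 9 and 4. Summing Manhattan distances along the two legs (9 → 8 → 4) gives a lower bound of 1 + 2 = 3 moves.
A route of 3 moves achieves this: 9 → 8 → 3 → 4.
Since 3 matches the lower bound, it is optimal.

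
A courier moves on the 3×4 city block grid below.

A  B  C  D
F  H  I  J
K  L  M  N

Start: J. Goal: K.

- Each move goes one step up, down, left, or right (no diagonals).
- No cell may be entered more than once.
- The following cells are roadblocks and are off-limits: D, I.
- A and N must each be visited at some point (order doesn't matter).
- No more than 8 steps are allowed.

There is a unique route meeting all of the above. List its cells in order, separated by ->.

The budget equals the shortest possible length, so every move has to be on a shortest route through the required cells.
Route from J: down to N, 2× left (reaching L), 2× up (reaching B), left to A, 2× down (reaching K) — 8 moves in all.
Check: all required cells visited; 8 ≤ 8 moves.

J -> N -> M -> L -> H -> B -> A -> F -> K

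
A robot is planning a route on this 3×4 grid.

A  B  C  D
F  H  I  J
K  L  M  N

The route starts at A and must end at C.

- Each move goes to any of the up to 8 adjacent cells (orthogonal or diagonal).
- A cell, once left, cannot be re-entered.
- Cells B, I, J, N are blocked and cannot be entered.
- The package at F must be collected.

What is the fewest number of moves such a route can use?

Any route passes through F somewhere between A and C. Summing Chebyshev distances along the two legs (A → F → C) gives a lower bound of 1 + 2 = 3 moves.
A route of 3 moves achieves this: A → F → H → C.
Since 3 matches the lower bound, it is optimal.

3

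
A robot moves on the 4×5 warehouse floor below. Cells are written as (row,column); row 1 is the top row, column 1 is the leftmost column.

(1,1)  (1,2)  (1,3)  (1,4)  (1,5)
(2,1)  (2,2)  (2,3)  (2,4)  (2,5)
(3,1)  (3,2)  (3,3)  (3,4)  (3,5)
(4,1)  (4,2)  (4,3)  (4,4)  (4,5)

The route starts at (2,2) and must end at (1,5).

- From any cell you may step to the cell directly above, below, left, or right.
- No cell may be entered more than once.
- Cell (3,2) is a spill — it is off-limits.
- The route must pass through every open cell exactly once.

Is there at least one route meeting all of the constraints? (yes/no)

One route that works: (2,2) → (1,2) → (1,1) → (2,1) → (3,1) → (4,1) → (4,2) → (4,3) → (3,3) → (2,3) → (1,3) → (1,4) → (2,4) → (3,4) → (4,4) → (4,5) → (3,5) → (2,5) → (1,5).

yes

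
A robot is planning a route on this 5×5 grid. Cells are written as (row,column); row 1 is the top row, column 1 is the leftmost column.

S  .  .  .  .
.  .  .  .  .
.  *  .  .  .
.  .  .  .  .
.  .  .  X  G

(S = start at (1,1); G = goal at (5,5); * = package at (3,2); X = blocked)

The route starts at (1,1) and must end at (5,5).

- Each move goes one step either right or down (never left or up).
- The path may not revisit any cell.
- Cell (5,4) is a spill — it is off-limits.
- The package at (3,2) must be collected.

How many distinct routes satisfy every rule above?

12

A right/down-only route from (1,1) to (5,5) makes exactly 4 down-moves and 4 right-moves in some order.
With no other constraints that would be C(8,4) = 70 routes.
Split at (3,2) and multiply the segment counts (each segment already excludes blocked cells): (1,1)→(3,2): 3; (3,2)→(5,5): 4; product = 12.
That gives 12 routes.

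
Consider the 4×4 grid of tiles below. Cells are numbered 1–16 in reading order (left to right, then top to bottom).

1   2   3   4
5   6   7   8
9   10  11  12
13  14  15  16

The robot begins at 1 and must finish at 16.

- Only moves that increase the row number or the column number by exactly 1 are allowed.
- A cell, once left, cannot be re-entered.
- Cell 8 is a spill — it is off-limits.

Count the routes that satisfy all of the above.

16

A right/down-only route from 1 to 16 makes exactly 3 down-moves and 3 right-moves in some order.
With no other constraints that would be C(6,3) = 20 routes.
Subtract routes through each blocked cell (inclusion–exclusion for overlaps): − through 8: 4 → 16.
That gives 16 routes.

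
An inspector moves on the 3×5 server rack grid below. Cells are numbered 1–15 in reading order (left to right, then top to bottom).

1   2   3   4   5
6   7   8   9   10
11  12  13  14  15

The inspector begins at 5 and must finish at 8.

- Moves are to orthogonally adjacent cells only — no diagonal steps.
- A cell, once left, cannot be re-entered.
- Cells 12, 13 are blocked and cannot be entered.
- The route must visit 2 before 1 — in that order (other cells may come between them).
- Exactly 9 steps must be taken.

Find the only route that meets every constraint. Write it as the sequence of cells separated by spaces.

5 10 9 4 3 2 1 6 7 8

The waypoints must appear in the order 2, 1, with no cell reused.
Route from 5: down to 10, left to 9, up to 4, 3× left (reaching 1), down to 6, 2× right (reaching 8) — 9 moves in all.
Check: order respected (2 at step 5, 1 at step 6); 9 moves as required.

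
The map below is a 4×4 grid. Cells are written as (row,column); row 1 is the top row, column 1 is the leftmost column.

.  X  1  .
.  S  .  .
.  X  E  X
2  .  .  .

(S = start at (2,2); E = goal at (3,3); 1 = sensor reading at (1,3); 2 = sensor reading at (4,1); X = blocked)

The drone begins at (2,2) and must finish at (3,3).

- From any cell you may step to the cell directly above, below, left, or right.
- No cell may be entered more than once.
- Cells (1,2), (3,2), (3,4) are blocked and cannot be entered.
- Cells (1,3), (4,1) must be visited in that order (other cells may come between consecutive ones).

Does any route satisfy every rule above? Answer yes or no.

no

Even ignoring the required order, no revisit-free route from (2,2) to (3,3) manages to pass through all of (1,3) and (4,1): branching out from (2,2), every path either misses one of them or, having collected them, can no longer reach (3,3) without re-entering a cell.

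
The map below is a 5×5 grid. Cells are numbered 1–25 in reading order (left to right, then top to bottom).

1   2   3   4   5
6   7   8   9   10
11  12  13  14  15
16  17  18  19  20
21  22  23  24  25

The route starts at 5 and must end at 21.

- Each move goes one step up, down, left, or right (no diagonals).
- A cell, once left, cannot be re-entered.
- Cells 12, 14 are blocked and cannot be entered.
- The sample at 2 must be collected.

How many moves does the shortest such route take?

8

Any route passes through 2 somewhere between 5 and 21. Summing Manhattan distances along the two legs (5 → 2 → 21) gives a lower bound of 3 + 5 = 8 moves.
A route of 8 moves achieves this: 5 → 4 → 3 → 2 → 7 → 6 → 11 → 16 → 21.
Since 8 matches the lower bound, it is optimal.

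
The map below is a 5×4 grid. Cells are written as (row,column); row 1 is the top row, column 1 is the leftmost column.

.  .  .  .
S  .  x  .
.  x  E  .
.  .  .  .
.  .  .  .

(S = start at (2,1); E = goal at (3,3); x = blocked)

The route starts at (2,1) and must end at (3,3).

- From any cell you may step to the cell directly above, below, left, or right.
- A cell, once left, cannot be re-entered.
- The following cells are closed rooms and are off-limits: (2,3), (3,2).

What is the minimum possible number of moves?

5

The Manhattan distance from (2,1) to (3,3) is |2−3| + |1−3| = 3, so at least 3 moves are needed.
That bound ignores the blocked cells. Measuring each leg by the fewest moves that actually steer around them ((2,1)→(3,3): 5) raises the lower bound to 5.
A route of 5 moves exists: (2,1) → (3,1) → (4,1) → (4,2) → (4,3) → (3,3).
Since 5 matches that lower bound, it is optimal.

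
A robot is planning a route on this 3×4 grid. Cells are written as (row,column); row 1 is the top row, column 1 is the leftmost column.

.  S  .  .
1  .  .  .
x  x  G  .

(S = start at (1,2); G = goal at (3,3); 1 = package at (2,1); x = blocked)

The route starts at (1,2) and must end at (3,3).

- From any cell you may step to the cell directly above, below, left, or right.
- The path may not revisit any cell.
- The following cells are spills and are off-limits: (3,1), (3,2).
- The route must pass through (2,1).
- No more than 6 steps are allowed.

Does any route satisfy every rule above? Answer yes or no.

yes

One route that works: (1,2) → (1,1) → (2,1) → (2,2) → (2,3) → (3,3).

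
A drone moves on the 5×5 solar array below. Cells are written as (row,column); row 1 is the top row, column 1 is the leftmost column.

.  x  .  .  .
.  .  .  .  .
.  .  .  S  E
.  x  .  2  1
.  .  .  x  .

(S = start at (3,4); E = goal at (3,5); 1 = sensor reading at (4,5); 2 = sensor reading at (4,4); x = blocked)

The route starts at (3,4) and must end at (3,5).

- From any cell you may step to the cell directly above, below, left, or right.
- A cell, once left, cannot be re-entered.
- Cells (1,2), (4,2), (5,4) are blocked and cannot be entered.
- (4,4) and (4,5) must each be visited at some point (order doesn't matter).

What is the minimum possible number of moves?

3

Any route passes through (4,4) and (4,5) in some order between (3,4) and (3,5). Summing Manhattan distances along each leg and taking the cheapest ordering ((3,4) → (4,4) → (4,5) → (3,5)) gives a lower bound of 1 + 1 + 1 = 3 moves.
A route of 3 moves achieves this: (3,4) → (4,4) → (4,5) → (3,5).
Since 3 matches the lower bound, it is optimal.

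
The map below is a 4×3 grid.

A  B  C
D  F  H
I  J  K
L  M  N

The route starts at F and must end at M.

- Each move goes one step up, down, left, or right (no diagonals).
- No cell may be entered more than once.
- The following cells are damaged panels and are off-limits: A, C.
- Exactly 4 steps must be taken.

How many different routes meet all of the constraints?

6

Need simple routes of exactly 4 moves from F to M (Manhattan distance 2, so 1 moves are spent on a detour and 1 undoing it).
Enumerating: F J I L M | F J K N M | F D I L M | F D I J M | F H K N M | F H K J M.
That gives 6 routes.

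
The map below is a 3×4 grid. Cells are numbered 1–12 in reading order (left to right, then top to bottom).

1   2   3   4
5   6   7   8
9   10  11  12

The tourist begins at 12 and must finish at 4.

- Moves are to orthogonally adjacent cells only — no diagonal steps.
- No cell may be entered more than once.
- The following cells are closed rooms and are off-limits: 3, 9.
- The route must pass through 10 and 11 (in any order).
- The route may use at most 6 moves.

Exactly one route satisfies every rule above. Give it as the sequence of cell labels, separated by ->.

12 -> 11 -> 10 -> 6 -> 7 -> 8 -> 4

Any route must reach 10 and 11 and still end at 4 within 6 moves, so the order of the required stops is forced.
Route from 12: 2× left (reaching 10), up to 6, 2× right (reaching 8), up to 4 — 6 moves in all.
Check: all required cells visited; 6 ≤ 6 moves.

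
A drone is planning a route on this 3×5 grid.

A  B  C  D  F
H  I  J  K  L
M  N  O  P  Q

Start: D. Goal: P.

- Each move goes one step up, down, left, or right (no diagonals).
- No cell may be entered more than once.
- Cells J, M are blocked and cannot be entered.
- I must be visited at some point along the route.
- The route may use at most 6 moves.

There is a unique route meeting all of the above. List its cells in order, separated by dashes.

The 6-move cap with required stops at I leaves no slack for detours.
Route from D: 2× left (reaching B), 2× down (reaching N), 2× right (reaching P) — 6 moves in all.
Check: all required cells visited; 6 ≤ 6 moves.

D - C - B - I - N - O - P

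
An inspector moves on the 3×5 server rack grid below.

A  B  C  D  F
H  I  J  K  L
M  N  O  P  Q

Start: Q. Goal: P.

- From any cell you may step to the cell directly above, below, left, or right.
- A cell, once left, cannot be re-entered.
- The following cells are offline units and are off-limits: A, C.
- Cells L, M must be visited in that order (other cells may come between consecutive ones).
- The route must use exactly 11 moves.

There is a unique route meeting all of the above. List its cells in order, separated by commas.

Q, L, F, D, K, J, I, H, M, N, O, P

The waypoints must appear in the order L, M, with no cell reused.
Route from Q: 2× up (reaching F), left to D, down to K, 3× left (reaching H), down to M, 3× right (reaching P) — 11 moves in all.
Check: order respected (L at step 1, M at step 8); 11 moves as required.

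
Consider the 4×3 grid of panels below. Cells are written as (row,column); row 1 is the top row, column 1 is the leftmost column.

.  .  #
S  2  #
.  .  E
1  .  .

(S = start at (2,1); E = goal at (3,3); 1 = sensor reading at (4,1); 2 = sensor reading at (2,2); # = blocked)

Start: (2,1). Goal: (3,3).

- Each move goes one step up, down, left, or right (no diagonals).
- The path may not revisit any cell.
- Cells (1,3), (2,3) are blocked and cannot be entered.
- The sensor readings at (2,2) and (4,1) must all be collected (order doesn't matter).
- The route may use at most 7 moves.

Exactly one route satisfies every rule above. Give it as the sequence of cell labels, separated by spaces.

The 7-move cap with required stops at (2,2), (4,1) leaves no slack for detours.
Route from (2,1): right to (2,2), down to (3,2), left to (3,1), down to (4,1), 2× right (reaching (4,3)), up to (3,3) — 7 moves in all.
Check: all required cells visited; 7 ≤ 7 moves.

(2,1) (2,2) (3,2) (3,1) (4,1) (4,2) (4,3) (3,3)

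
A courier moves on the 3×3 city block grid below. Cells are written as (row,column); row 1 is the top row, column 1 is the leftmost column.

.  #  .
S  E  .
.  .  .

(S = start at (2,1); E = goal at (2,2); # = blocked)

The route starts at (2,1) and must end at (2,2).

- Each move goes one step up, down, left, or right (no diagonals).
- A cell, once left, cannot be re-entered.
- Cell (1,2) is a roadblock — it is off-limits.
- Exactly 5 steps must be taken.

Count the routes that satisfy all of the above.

1

Need simple routes of exactly 5 moves from (2,1) to (2,2) (Manhattan distance 1, so 2 moves are spent on a detour and 2 undoing it).
Enumerating: (2,1) (3,1) (3,2) (3,3) (2,3) (2,2).
That gives 1 route.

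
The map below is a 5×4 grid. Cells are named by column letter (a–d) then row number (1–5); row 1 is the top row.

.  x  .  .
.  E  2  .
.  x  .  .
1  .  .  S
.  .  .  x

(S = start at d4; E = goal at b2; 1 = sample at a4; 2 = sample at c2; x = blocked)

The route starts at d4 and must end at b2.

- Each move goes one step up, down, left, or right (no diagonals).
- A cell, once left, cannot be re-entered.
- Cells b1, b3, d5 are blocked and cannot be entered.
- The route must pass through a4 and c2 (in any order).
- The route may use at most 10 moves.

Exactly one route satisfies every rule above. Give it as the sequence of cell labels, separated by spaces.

The 10-move cap with required stops at a4, c2 leaves no slack for detours.
Route from d4: up 2 to d2, left 1 to c2, down 2 to c4, left 2 to a4, up 2 to a2, right 1 to b2 — 10 moves in all.
Check: all required cells visited; 10 ≤ 10 moves.

d4 d3 d2 c2 c3 c4 b4 a4 a3 a2 b2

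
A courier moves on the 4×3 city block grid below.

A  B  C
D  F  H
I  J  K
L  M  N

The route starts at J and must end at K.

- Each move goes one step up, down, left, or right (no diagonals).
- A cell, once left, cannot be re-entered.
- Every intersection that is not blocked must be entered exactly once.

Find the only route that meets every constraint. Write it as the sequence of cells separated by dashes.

J - F - H - C - B - A - D - I - L - M - N - K

Need to visit all 12 open cells exactly once, starting at J and ending at K.
Cell L has only two open neighbours (I and M), so the path must pass straight through it: one of those is the cell it's entered from and the other is where it exits.
Route from J: up to F, right to H, up to C, 2× left (reaching A), 3× down (reaching L), 2× right (reaching N), up to K — 11 moves in all.
Check: all 12 open cells covered.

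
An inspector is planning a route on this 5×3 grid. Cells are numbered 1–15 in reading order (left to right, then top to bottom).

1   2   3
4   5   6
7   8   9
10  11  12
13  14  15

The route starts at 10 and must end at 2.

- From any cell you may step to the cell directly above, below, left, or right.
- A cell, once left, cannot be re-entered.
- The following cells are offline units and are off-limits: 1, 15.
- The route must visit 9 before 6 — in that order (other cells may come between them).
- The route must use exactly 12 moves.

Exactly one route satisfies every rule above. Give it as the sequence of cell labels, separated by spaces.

The waypoints must appear in the order 9, 6, with no cell reused.
Route from 10: down to 13, right to 14, up to 11, right to 12, up to 9, 2× left (reaching 7), up to 4, 2× right (reaching 6), up to 3, left to 2 — 12 moves in all.
Check: order respected (9 at step 5, 6 at step 10); 12 moves as required.

10 13 14 11 12 9 8 7 4 5 6 3 2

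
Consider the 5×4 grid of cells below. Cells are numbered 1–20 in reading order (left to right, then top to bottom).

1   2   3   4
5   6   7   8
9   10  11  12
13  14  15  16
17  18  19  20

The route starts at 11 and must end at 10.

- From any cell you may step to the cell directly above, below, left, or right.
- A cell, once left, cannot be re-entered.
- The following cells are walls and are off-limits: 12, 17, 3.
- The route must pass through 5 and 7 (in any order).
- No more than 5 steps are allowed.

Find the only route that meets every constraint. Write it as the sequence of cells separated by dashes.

11 - 7 - 6 - 5 - 9 - 10

The 5-move cap with required stops at 5, 7 leaves no slack for detours.
Route from 11: up to 7, 2× left (reaching 5), down to 9, right to 10 — 5 moves in all.
Check: all required cells visited; 5 ≤ 5 moves.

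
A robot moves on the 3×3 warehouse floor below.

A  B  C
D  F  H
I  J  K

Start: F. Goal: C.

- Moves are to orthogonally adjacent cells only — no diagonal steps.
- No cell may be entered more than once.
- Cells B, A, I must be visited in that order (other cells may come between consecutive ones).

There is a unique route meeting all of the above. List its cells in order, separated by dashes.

The waypoints must appear in the order B, A, I, with no cell reused.
Route from F: up 1 to B, left 1 to A, down 2 to I, right 2 to K, up 2 to C — 8 moves in all.
Check: order respected (B at step 1, A at step 2, I at step 4).

F - B - A - D - I - J - K - H - C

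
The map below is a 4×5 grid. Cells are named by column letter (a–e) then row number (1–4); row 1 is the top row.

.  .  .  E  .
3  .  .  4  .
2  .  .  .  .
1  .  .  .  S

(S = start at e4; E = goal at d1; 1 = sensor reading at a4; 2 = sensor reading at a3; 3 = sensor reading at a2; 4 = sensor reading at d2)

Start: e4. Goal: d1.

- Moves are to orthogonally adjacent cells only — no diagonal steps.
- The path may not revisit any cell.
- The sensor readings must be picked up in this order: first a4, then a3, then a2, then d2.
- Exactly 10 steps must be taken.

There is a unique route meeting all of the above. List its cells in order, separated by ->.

e4 -> d4 -> c4 -> b4 -> a4 -> a3 -> a2 -> b2 -> c2 -> d2 -> d1

The waypoints must appear in the order a4, a3, a2, d2, with no cell reused.
Route from e4: left 4 to a4, up 2 to a2, right 3 to d2, up 1 to d1 — 10 moves in all.
Check: order respected (1 at step 4, 2 at step 5, 3 at step 6, 4 at step 9); 10 moves as required.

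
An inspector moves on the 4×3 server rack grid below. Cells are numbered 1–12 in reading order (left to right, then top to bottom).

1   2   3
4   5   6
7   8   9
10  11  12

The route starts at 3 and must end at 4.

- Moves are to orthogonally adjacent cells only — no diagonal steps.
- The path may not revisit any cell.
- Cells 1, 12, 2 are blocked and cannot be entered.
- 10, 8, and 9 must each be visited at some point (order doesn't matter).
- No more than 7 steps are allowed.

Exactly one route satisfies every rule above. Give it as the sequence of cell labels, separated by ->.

The 7-move cap with required stops at 10, 8, 9 leaves no slack for detours.
Route from 3: down 2 to 9, left 1 to 8, down 1 to 11, left 1 to 10, up 2 to 4 — 7 moves in all.
Check: all required cells visited; 7 ≤ 7 moves.

3 -> 6 -> 9 -> 8 -> 11 -> 10 -> 7 -> 4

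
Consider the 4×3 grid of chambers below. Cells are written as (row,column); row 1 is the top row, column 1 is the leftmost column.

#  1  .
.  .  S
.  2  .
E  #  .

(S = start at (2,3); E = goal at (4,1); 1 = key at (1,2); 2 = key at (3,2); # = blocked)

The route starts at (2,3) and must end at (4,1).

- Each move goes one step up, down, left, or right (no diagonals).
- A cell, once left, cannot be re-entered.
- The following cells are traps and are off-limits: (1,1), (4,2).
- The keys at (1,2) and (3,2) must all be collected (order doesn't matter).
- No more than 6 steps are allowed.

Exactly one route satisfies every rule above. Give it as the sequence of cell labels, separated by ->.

(2,3) -> (1,3) -> (1,2) -> (2,2) -> (3,2) -> (3,1) -> (4,1)

Any route must reach (1,2) and (3,2) and still end at (4,1) within 6 moves, so the order of the required stops is forced.
Route from (2,3): up to (1,3), left to (1,2), 2× down (reaching (3,2)), left to (3,1), down to (4,1) — 6 moves in all.
Check: all required cells visited; 6 ≤ 6 moves.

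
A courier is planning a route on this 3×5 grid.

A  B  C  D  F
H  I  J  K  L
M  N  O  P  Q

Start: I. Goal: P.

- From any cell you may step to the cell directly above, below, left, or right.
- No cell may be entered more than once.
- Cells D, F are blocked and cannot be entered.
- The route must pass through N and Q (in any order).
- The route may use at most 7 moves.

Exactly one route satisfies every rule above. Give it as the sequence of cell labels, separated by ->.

The 7-move cap with required stops at N, Q leaves no slack for detours.
Route from I: down to N, right to O, up to J, 2× right (reaching L), down to Q, left to P — 7 moves in all.
Check: all required cells visited; 7 ≤ 7 moves.

I -> N -> O -> J -> K -> L -> Q -> P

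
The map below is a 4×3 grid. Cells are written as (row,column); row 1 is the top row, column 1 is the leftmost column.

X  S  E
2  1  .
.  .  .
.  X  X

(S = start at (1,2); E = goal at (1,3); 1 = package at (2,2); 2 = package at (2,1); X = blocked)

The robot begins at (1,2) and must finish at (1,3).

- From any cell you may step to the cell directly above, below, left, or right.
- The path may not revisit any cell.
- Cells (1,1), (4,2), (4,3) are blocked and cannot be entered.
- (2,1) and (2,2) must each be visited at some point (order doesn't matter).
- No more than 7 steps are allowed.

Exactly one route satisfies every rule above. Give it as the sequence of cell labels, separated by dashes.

(1,2) - (2,2) - (2,1) - (3,1) - (3,2) - (3,3) - (2,3) - (1,3)

The 7-move cap with required stops at (2,1), (2,2) leaves no slack for detours.
Route from (1,2): down to (2,2), left to (2,1), down to (3,1), 2× right (reaching (3,3)), 2× up (reaching (1,3)) — 7 moves in all.
Check: all required cells visited; 7 ≤ 7 moves.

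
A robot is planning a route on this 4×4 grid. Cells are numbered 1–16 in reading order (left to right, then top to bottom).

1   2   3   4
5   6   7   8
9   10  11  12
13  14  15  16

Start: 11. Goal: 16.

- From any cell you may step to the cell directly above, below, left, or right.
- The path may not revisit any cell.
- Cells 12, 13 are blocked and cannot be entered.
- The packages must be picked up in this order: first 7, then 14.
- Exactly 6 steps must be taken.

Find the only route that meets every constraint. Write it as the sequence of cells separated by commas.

11, 7, 6, 10, 14, 15, 16

The waypoints must appear in the order 7, 14, with no cell reused.
Route from 11: up 1 to 7, left 1 to 6, down 2 to 14, right 2 to 16 — 6 moves in all.
Check: order respected (7 at step 1, 14 at step 4); 6 moves as required.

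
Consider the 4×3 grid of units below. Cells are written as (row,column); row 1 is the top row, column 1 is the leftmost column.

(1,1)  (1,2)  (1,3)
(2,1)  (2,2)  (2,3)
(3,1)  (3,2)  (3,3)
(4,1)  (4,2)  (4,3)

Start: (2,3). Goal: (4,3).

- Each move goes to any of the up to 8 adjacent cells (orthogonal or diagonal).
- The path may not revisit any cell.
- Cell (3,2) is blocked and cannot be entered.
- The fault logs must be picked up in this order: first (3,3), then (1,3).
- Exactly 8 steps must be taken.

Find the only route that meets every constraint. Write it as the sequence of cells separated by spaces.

(2,3) (3,3) (2,2) (1,3) (1,2) (2,1) (3,1) (4,2) (4,3)

The waypoints must appear in the order (3,3), (1,3), with no cell reused.
Route from (2,3): down to (3,3), up-left to (2,2), up-right to (1,3), left to (1,2), down-left to (2,1), down to (3,1), down-right to (4,2), right to (4,3) — 8 moves in all.
Check: order respected ((3,3) at step 1, (1,3) at step 3); 8 moves as required.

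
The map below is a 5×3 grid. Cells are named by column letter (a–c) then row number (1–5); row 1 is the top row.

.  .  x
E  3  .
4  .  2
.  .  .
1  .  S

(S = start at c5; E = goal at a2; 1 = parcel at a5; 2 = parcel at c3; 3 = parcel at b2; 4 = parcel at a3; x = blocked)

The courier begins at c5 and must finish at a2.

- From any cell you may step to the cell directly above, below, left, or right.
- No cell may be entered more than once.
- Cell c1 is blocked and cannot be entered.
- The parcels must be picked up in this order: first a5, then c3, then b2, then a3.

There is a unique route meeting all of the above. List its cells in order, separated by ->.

The waypoints must appear in the order a5, c3, b2, a3, with no cell reused.
Route from c5: 2× left (reaching a5), up to a4, 2× right (reaching c4), 2× up (reaching c2), left to b2, down to b3, left to a3, up to a2 — 11 moves in all.
Check: order respected (1 at step 2, 2 at step 6, 3 at step 8, 4 at step 10).

c5 -> b5 -> a5 -> a4 -> b4 -> c4 -> c3 -> c2 -> b2 -> b3 -> a3 -> a2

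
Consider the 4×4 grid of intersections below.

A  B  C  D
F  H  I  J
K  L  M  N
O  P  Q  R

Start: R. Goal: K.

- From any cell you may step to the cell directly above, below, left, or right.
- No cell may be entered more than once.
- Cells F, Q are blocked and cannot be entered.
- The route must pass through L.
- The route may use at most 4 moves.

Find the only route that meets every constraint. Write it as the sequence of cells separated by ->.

R -> N -> M -> L -> K

The budget equals the shortest possible length, so every move has to be on a shortest route through the required cells.
Route from R: up to N, 3× left (reaching K) — 4 moves in all.
Check: all required cells visited; 4 ≤ 4 moves.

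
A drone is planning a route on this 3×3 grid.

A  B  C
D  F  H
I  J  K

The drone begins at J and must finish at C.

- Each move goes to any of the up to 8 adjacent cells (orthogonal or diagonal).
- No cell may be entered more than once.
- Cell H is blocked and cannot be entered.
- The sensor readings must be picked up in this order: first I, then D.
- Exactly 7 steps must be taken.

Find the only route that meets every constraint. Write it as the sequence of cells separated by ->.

J -> K -> F -> I -> D -> A -> B -> C

The waypoints must appear in the order I, D, with no cell reused.
Route from J: right 1 to K, up-left 1 to F, down-left 1 to I, up 2 to A, right 2 to C — 7 moves in all.
Check: order respected (I at step 3, D at step 4); 7 moves as required.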